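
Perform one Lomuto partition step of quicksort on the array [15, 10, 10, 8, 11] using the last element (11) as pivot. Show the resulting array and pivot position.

Lomuto partition with pivot = 11:

Initial array: [15, 10, 10, 8, 11]

arr[0]=15 > 11: no swap
arr[1]=10 <= 11: swap with position 0, array becomes [10, 15, 10, 8, 11]
arr[2]=10 <= 11: swap with position 1, array becomes [10, 10, 15, 8, 11]
arr[3]=8 <= 11: swap with position 2, array becomes [10, 10, 8, 15, 11]

Place pivot at position 3: [10, 10, 8, 11, 15]
Pivot position: 3

After partitioning with pivot 11, the array becomes [10, 10, 8, 11, 15]. The pivot is placed at index 3. All elements to the left of the pivot are <= 11, and all elements to the right are > 11.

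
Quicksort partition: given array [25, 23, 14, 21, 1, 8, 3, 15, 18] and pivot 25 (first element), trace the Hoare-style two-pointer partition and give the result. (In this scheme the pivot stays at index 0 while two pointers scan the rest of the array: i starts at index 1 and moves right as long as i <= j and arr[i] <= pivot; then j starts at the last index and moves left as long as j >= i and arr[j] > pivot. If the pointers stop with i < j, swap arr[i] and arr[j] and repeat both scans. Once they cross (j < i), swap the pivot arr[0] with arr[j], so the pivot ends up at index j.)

Hoare-style two-pointer partition with pivot = 25:

Initial array: [25, 23, 14, 21, 1, 8, 3, 15, 18]

Pointers start at i = 1, j = 8.
i ends at 9, j ends at 8: the pointers have crossed (j < i), so scanning stops.

Swap pivot arr[0] with arr[8] to place pivot at position 8: [18, 23, 14, 21, 1, 8, 3, 15, 25]
Pivot position: 8

After partitioning with pivot 25, the array becomes [18, 23, 14, 21, 1, 8, 3, 15, 25]. The pivot is placed at index 8. All elements to the left of the pivot are <= 25, and all elements to the right are > 25.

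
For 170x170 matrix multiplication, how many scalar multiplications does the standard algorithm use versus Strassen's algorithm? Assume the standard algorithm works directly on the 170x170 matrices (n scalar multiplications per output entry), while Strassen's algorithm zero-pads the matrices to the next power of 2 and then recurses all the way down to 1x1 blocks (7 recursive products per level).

Matrix multiplication for 170x170 matrices:

Strassen's algorithm requires power-of-2 dimensions. Pad 170x170 to 256x256 (next power of 2).

Standard algorithm: 170^3 = 4913000 multiplications
Strassen's algorithm: 7^(log2(256)) = 7^8 = 5764801 multiplications
Difference: 4913000 - 5764801 = -851801 (Strassen uses MORE here due to padding overhead — for small or just-over-power-of-2 n, padding can outweigh the per-level savings)

Standard: 4913000 multiplications (170^3). Strassen: 5764801 multiplications (7^8, after padding to 256x256). Strassen reduces 8 recursive multiplications to 7 at each level.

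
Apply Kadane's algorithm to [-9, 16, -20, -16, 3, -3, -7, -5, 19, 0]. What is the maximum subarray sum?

Using Kadane's algorithm on [-9, 16, -20, -16, 3, -3, -7, -5, 19, 0]:

Scanning through the array:
Position 1 (value 16): max_ending_here = 16, max_so_far = 16
Position 2 (value -20): max_ending_here = -4, max_so_far = 16
Position 3 (value -16): max_ending_here = -16, max_so_far = 16
Position 4 (value 3): max_ending_here = 3, max_so_far = 16
Position 5 (value -3): max_ending_here = 0, max_so_far = 16
Position 6 (value -7): max_ending_here = -7, max_so_far = 16
Position 7 (value -5): max_ending_here = -5, max_so_far = 16
Position 8 (value 19): max_ending_here = 19, max_so_far = 19
Position 9 (value 0): max_ending_here = 19, max_so_far = 19

Maximum subarray: [19]
Maximum sum: 19

The maximum subarray is [19] with sum 19. This subarray runs from index 8 to index 8.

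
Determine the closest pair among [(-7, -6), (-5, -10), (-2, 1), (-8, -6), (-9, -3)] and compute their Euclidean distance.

Computing all pairwise distances among 5 points:

d((-7, -6), (-5, -10)) = 4.4721
d((-7, -6), (-2, 1)) = 8.6023
d((-7, -6), (-8, -6)) = 1.0 <-- minimum
d((-7, -6), (-9, -3)) = 3.6056
d((-5, -10), (-2, 1)) = 11.4018
d((-5, -10), (-8, -6)) = 5.0
d((-5, -10), (-9, -3)) = 8.0623
d((-2, 1), (-8, -6)) = 9.2195
d((-2, 1), (-9, -3)) = 8.0623
d((-8, -6), (-9, -3)) = 3.1623

Closest pair: (-7, -6) and (-8, -6) with distance 1.0

The closest pair is (-7, -6) and (-8, -6) with Euclidean distance 1.0. For 5 points, brute-force pairwise comparison is shown above. For large n, the divide-and-conquer algorithm (sort by x, recurse on halves, check the dividing strip) achieves O(n log n).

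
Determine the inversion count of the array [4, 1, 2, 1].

Finding inversions in [4, 1, 2, 1]:

(0, 1): arr[0]=4 > arr[1]=1
(0, 2): arr[0]=4 > arr[2]=2
(0, 3): arr[0]=4 > arr[3]=1
(2, 3): arr[2]=2 > arr[3]=1

Total inversions: 4

The array has 4 inversion(s): (0,1), (0,2), (0,3), (2,3). Each pair (i,j) satisfies i < j and arr[i] > arr[j].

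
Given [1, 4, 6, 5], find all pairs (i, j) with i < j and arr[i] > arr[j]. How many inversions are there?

Finding inversions in [1, 4, 6, 5]:

(2, 3): arr[2]=6 > arr[3]=5

Total inversions: 1

The array has 1 inversion(s): (2,3). Each pair (i,j) satisfies i < j and arr[i] > arr[j].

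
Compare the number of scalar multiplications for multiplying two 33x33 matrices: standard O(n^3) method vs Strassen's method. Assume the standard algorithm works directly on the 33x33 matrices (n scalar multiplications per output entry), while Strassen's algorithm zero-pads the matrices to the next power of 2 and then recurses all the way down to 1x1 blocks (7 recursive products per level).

Matrix multiplication for 33x33 matrices:

Strassen's algorithm requires power-of-2 dimensions. Pad 33x33 to 64x64 (next power of 2).

Standard algorithm: 33^3 = 35937 multiplications
Strassen's algorithm: 7^(log2(64)) = 7^6 = 117649 multiplications
Difference: 35937 - 117649 = -81712 (Strassen uses MORE here due to padding overhead — for small or just-over-power-of-2 n, padding can outweigh the per-level savings)

Standard: 35937 multiplications (33^3). Strassen: 117649 multiplications (7^6, after padding to 64x64). Strassen reduces 8 recursive multiplications to 7 at each level.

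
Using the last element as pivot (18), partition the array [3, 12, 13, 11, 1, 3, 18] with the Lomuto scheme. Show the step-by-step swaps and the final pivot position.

Lomuto partition with pivot = 18:

Initial array: [3, 12, 13, 11, 1, 3, 18]

arr[0]=3 <= 18: swap with position 0, array becomes [3, 12, 13, 11, 1, 3, 18]
arr[1]=12 <= 18: swap with position 1, array becomes [3, 12, 13, 11, 1, 3, 18]
arr[2]=13 <= 18: swap with position 2, array becomes [3, 12, 13, 11, 1, 3, 18]
arr[3]=11 <= 18: swap with position 3, array becomes [3, 12, 13, 11, 1, 3, 18]
arr[4]=1 <= 18: swap with position 4, array becomes [3, 12, 13, 11, 1, 3, 18]
arr[5]=3 <= 18: swap with position 5, array becomes [3, 12, 13, 11, 1, 3, 18]

Place pivot at position 6: [3, 12, 13, 11, 1, 3, 18]
Pivot position: 6

After partitioning with pivot 18, the array becomes [3, 12, 13, 11, 1, 3, 18]. The pivot is placed at index 6. All elements to the left of the pivot are <= 18, and all elements to the right are > 18.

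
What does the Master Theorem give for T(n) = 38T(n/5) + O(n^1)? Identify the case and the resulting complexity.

Master Theorem for T(n) = 38T(n/5) + O(n^1):

a = 38, b = 5, c = 1
log_b(a) = log_5(38) = 2.2602

Case 1: c = 1 < log_5(38) = 2.2602
T(n) = O(n^(log_5 38))

For T(n) = 38T(n/5) + O(n^1): log_5(38) = 2.2602. This is Case 1 of the Master Theorem (c < log_b(a), work dominated by leaves), giving O(n^(log_5 38)).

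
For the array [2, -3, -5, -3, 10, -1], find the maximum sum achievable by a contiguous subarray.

Using Kadane's algorithm on [2, -3, -5, -3, 10, -1]:

Scanning through the array:
Position 1 (value -3): max_ending_here = -1, max_so_far = 2
Position 2 (value -5): max_ending_here = -5, max_so_far = 2
Position 3 (value -3): max_ending_here = -3, max_so_far = 2
Position 4 (value 10): max_ending_here = 10, max_so_far = 10
Position 5 (value -1): max_ending_here = 9, max_so_far = 10

Maximum subarray: [10]
Maximum sum: 10

The maximum subarray is [10] with sum 10. This subarray runs from index 4 to index 4.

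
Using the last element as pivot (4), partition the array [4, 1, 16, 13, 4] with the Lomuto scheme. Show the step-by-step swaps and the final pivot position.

Lomuto partition with pivot = 4:

Initial array: [4, 1, 16, 13, 4]

arr[0]=4 <= 4: swap with position 0, array becomes [4, 1, 16, 13, 4]
arr[1]=1 <= 4: swap with position 1, array becomes [4, 1, 16, 13, 4]
arr[2]=16 > 4: no swap
arr[3]=13 > 4: no swap

Place pivot at position 2: [4, 1, 4, 13, 16]
Pivot position: 2

After partitioning with pivot 4, the array becomes [4, 1, 4, 13, 16]. The pivot is placed at index 2. All elements to the left of the pivot are <= 4, and all elements to the right are > 4.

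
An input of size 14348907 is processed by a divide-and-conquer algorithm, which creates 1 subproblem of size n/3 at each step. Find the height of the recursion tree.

For divide and conquer with division factor 3:

Problem sizes at each level:
Level 0: 14348907
Level 1: 4782969
Level 2: 1594323
Level 3: 531441
Level 4: 177147
Level 5: 59049
Level 6: 19683
Level 7: 6561
Level 8: 2187
Level 9: 729
Level 10: 243
Level 11: 81
Level 12: 27
Level 13: 9
Level 14: 3
Level 15: 1

The root is level 0 and the size-1 base case is level 15 (the tree spans levels 0 through 15, i.e. 16 levels counting the root), so the depth is the number of divisions: log_3(14348907) = 15

The recursion tree depth is log_3(14348907) = 15. At each level, the problem size is divided by 3, so it takes 15 divisions to reduce to a base case of size 1. The algorithm makes 1 recursive call at each level.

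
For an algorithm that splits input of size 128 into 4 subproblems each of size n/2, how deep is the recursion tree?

For divide and conquer with division factor 2:

Problem sizes at each level:
Level 0: 128
Level 1: 64
Level 2: 32
Level 3: 16
Level 4: 8
Level 5: 4
Level 6: 2
Level 7: 1

The root is level 0 and the size-1 base case is level 7 (the tree spans levels 0 through 7, i.e. 8 levels counting the root), so the depth is the number of divisions: log_2(128) = 7

The recursion tree depth is log_2(128) = 7. At each level, the problem size is divided by 2, so it takes 7 divisions to reduce to a base case of size 1. The algorithm makes 4 recursive calls at each level.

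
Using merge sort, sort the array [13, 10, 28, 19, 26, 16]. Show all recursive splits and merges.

Merge sort trace:

Split: [13, 10, 28, 19, 26, 16] -> [13, 10, 28] and [19, 26, 16]
  Split: [13, 10, 28] -> [13] and [10, 28]
    Split: [10, 28] -> [10] and [28]
    Merge: [10] + [28] -> [10, 28]
  Merge: [13] + [10, 28] -> [10, 13, 28]
  Split: [19, 26, 16] -> [19] and [26, 16]
    Split: [26, 16] -> [26] and [16]
    Merge: [26] + [16] -> [16, 26]
  Merge: [19] + [16, 26] -> [16, 19, 26]
Merge: [10, 13, 28] + [16, 19, 26] -> [10, 13, 16, 19, 26, 28]

Final sorted array: [10, 13, 16, 19, 26, 28]

The merge sort proceeds by recursively splitting the array and merging sorted halves.
After all merges, the sorted array is [10, 13, 16, 19, 26, 28].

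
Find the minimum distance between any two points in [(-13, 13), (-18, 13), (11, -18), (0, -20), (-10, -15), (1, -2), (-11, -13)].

Computing all pairwise distances among 7 points:

d((-13, 13), (-18, 13)) = 5.0
d((-13, 13), (11, -18)) = 39.2046
d((-13, 13), (0, -20)) = 35.4683
d((-13, 13), (-10, -15)) = 28.1603
d((-13, 13), (1, -2)) = 20.5183
d((-13, 13), (-11, -13)) = 26.0768
d((-18, 13), (11, -18)) = 42.45
d((-18, 13), (0, -20)) = 37.5899
d((-18, 13), (-10, -15)) = 29.1204
d((-18, 13), (1, -2)) = 24.2074
d((-18, 13), (-11, -13)) = 26.9258
d((11, -18), (0, -20)) = 11.1803
d((11, -18), (-10, -15)) = 21.2132
d((11, -18), (1, -2)) = 18.868
d((11, -18), (-11, -13)) = 22.561
d((0, -20), (-10, -15)) = 11.1803
d((0, -20), (1, -2)) = 18.0278
d((0, -20), (-11, -13)) = 13.0384
d((-10, -15), (1, -2)) = 17.0294
d((-10, -15), (-11, -13)) = 2.2361 <-- minimum
d((1, -2), (-11, -13)) = 16.2788

Closest pair: (-10, -15) and (-11, -13) with distance 2.2361

The closest pair is (-10, -15) and (-11, -13) with Euclidean distance 2.2361. For 7 points, brute-force pairwise comparison is shown above. For large n, the divide-and-conquer algorithm (sort by x, recurse on halves, check the dividing strip) achieves O(n log n).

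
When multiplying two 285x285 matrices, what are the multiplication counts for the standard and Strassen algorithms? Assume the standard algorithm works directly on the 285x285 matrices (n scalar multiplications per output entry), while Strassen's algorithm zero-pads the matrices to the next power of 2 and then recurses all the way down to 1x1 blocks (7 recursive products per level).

Matrix multiplication for 285x285 matrices:

Strassen's algorithm requires power-of-2 dimensions. Pad 285x285 to 512x512 (next power of 2).

Standard algorithm: 285^3 = 23149125 multiplications
Strassen's algorithm: 7^(log2(512)) = 7^9 = 40353607 multiplications
Difference: 23149125 - 40353607 = -17204482 (Strassen uses MORE here due to padding overhead — for small or just-over-power-of-2 n, padding can outweigh the per-level savings)

Standard: 23149125 multiplications (285^3). Strassen: 40353607 multiplications (7^9, after padding to 512x512). Strassen reduces 8 recursive multiplications to 7 at each level.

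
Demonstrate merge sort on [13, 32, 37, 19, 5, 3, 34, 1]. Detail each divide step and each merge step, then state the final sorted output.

Merge sort trace:

Split: [13, 32, 37, 19, 5, 3, 34, 1] -> [13, 32, 37, 19] and [5, 3, 34, 1]
  Split: [13, 32, 37, 19] -> [13, 32] and [37, 19]
    Split: [13, 32] -> [13] and [32]
    Merge: [13] + [32] -> [13, 32]
    Split: [37, 19] -> [37] and [19]
    Merge: [37] + [19] -> [19, 37]
  Merge: [13, 32] + [19, 37] -> [13, 19, 32, 37]
  Split: [5, 3, 34, 1] -> [5, 3] and [34, 1]
    Split: [5, 3] -> [5] and [3]
    Merge: [5] + [3] -> [3, 5]
    Split: [34, 1] -> [34] and [1]
    Merge: [34] + [1] -> [1, 34]
  Merge: [3, 5] + [1, 34] -> [1, 3, 5, 34]
Merge: [13, 19, 32, 37] + [1, 3, 5, 34] -> [1, 3, 5, 13, 19, 32, 34, 37]

Final sorted array: [1, 3, 5, 13, 19, 32, 34, 37]

The merge sort proceeds by recursively splitting the array and merging sorted halves.
After all merges, the sorted array is [1, 3, 5, 13, 19, 32, 34, 37].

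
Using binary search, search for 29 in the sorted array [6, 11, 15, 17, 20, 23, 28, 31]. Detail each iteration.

Binary search for 29 in [6, 11, 15, 17, 20, 23, 28, 31]:

lo=0, hi=7, mid=3, arr[mid]=17 -> 17 < 29, search right half
lo=4, hi=7, mid=5, arr[mid]=23 -> 23 < 29, search right half
lo=6, hi=7, mid=6, arr[mid]=28 -> 28 < 29, search right half
lo=7, hi=7, mid=7, arr[mid]=31 -> 31 > 29, search left half
lo=7 > hi=6, target 29 not found

Binary search determines that 29 is not in the array after 4 comparisons. The search space was exhausted without finding the target.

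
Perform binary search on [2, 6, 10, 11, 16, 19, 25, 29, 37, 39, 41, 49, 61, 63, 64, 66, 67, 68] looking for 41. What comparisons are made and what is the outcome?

Binary search for 41 in [2, 6, 10, 11, 16, 19, 25, 29, 37, 39, 41, 49, 61, 63, 64, 66, 67, 68]:

lo=0, hi=17, mid=8, arr[mid]=37 -> 37 < 41, search right half
lo=9, hi=17, mid=13, arr[mid]=63 -> 63 > 41, search left half
lo=9, hi=12, mid=10, arr[mid]=41 -> Found target at index 10!

Binary search finds 41 at index 10 after 3 comparisons. The search repeatedly halves the search space by comparing with the middle element.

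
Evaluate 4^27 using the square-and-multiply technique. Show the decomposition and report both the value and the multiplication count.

Computing 4^27 by squaring (build up from 4^1; each line after the first costs one multiplication):

4^1 = 4
4^2 = (4^1)^2 = 4^2 = 16
4^3 = 4 * 4^2 = 4 * 16 = 64
4^6 = (4^3)^2 = 64^2 = 4096
4^12 = (4^6)^2 = 4096^2 = 16777216
4^13 = 4 * 4^12 = 4 * 16777216 = 67108864
4^26 = (4^13)^2 = 67108864^2 = 4503599627370496
4^27 = 4 * 4^26 = 4 * 4503599627370496 = 18014398509481984

Result: 18014398509481984
Multiplications needed: 7 (7 lines after 4^1)

4^27 = 18014398509481984. Using exponentiation by squaring, this requires 7 multiplications. The key idea: if the exponent is even, square the half-power; if odd, multiply by the base once.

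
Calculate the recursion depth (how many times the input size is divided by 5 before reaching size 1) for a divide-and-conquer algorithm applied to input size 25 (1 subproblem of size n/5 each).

For divide and conquer with division factor 5:

Problem sizes at each level:
Level 0: 25
Level 1: 5
Level 2: 1

The root is level 0 and the size-1 base case is level 2 (the tree spans levels 0 through 2, i.e. 3 levels counting the root), so the depth is the number of divisions: log_5(25) = 2

The recursion tree depth is log_5(25) = 2. At each level, the problem size is divided by 5, so it takes 2 divisions to reduce to a base case of size 1. The algorithm makes 1 recursive call at each level.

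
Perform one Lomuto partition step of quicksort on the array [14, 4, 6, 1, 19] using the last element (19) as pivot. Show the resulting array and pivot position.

Lomuto partition with pivot = 19:

Initial array: [14, 4, 6, 1, 19]

arr[0]=14 <= 19: swap with position 0, array becomes [14, 4, 6, 1, 19]
arr[1]=4 <= 19: swap with position 1, array becomes [14, 4, 6, 1, 19]
arr[2]=6 <= 19: swap with position 2, array becomes [14, 4, 6, 1, 19]
arr[3]=1 <= 19: swap with position 3, array becomes [14, 4, 6, 1, 19]

Place pivot at position 4: [14, 4, 6, 1, 19]
Pivot position: 4

After partitioning with pivot 19, the array becomes [14, 4, 6, 1, 19]. The pivot is placed at index 4. All elements to the left of the pivot are <= 19, and all elements to the right are > 19.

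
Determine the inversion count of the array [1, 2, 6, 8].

Finding inversions in [1, 2, 6, 8]:


Total inversions: 0

The array has 0 inversions. It is already sorted.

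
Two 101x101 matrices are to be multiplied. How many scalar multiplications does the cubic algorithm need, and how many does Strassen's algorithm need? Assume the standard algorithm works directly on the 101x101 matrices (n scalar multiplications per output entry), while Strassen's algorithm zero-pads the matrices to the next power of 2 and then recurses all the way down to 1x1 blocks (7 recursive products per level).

Matrix multiplication for 101x101 matrices:

Strassen's algorithm requires power-of-2 dimensions. Pad 101x101 to 128x128 (next power of 2).

Standard algorithm: 101^3 = 1030301 multiplications
Strassen's algorithm: 7^(log2(128)) = 7^7 = 823543 multiplications
Savings: 1030301 - 823543 = 206758 multiplications

Standard: 1030301 multiplications (101^3). Strassen: 823543 multiplications (7^7, after padding to 128x128). Strassen reduces 8 recursive multiplications to 7 at each level.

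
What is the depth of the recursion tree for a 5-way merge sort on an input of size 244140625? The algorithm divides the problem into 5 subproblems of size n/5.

For divide and conquer with division factor 5:

Problem sizes at each level:
Level 0: 244140625
Level 1: 48828125
Level 2: 9765625
Level 3: 1953125
Level 4: 390625
Level 5: 78125
Level 6: 15625
Level 7: 3125
Level 8: 625
Level 9: 125
Level 10: 25
Level 11: 5
Level 12: 1

The root is level 0 and the size-1 base case is level 12 (the tree spans levels 0 through 12, i.e. 13 levels counting the root), so the depth is the number of divisions: log_5(244140625) = 12

The recursion tree depth is log_5(244140625) = 12. At each level, the problem size is divided by 5, so it takes 12 divisions to reduce to a base case of size 1. The algorithm makes 5 recursive calls at each level.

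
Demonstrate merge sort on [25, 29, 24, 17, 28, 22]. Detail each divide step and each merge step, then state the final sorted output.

Merge sort trace:

Split: [25, 29, 24, 17, 28, 22] -> [25, 29, 24] and [17, 28, 22]
  Split: [25, 29, 24] -> [25] and [29, 24]
    Split: [29, 24] -> [29] and [24]
    Merge: [29] + [24] -> [24, 29]
  Merge: [25] + [24, 29] -> [24, 25, 29]
  Split: [17, 28, 22] -> [17] and [28, 22]
    Split: [28, 22] -> [28] and [22]
    Merge: [28] + [22] -> [22, 28]
  Merge: [17] + [22, 28] -> [17, 22, 28]
Merge: [24, 25, 29] + [17, 22, 28] -> [17, 22, 24, 25, 28, 29]

Final sorted array: [17, 22, 24, 25, 28, 29]

The merge sort proceeds by recursively splitting the array and merging sorted halves.
After all merges, the sorted array is [17, 22, 24, 25, 28, 29].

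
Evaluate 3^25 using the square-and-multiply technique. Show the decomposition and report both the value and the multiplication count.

Computing 3^25 by squaring (build up from 3^1; each line after the first costs one multiplication):

3^1 = 3
3^2 = (3^1)^2 = 3^2 = 9
3^3 = 3 * 3^2 = 3 * 9 = 27
3^6 = (3^3)^2 = 27^2 = 729
3^12 = (3^6)^2 = 729^2 = 531441
3^24 = (3^12)^2 = 531441^2 = 282429536481
3^25 = 3 * 3^24 = 3 * 282429536481 = 847288609443

Result: 847288609443
Multiplications needed: 6 (6 lines after 3^1)

3^25 = 847288609443. Using exponentiation by squaring, this requires 6 multiplications. The key idea: if the exponent is even, square the half-power; if odd, multiply by the base once.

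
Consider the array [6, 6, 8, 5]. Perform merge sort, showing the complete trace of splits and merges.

Merge sort trace:

Split: [6, 6, 8, 5] -> [6, 6] and [8, 5]
  Split: [6, 6] -> [6] and [6]
  Merge: [6] + [6] -> [6, 6]
  Split: [8, 5] -> [8] and [5]
  Merge: [8] + [5] -> [5, 8]
Merge: [6, 6] + [5, 8] -> [5, 6, 6, 8]

Final sorted array: [5, 6, 6, 8]

The merge sort proceeds by recursively splitting the array and merging sorted halves.
After all merges, the sorted array is [5, 6, 6, 8].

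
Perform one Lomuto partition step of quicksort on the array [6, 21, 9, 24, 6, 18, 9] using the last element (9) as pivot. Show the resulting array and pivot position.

Lomuto partition with pivot = 9:

Initial array: [6, 21, 9, 24, 6, 18, 9]

arr[0]=6 <= 9: swap with position 0, array becomes [6, 21, 9, 24, 6, 18, 9]
arr[1]=21 > 9: no swap
arr[2]=9 <= 9: swap with position 1, array becomes [6, 9, 21, 24, 6, 18, 9]
arr[3]=24 > 9: no swap
arr[4]=6 <= 9: swap with position 2, array becomes [6, 9, 6, 24, 21, 18, 9]
arr[5]=18 > 9: no swap

Place pivot at position 3: [6, 9, 6, 9, 21, 18, 24]
Pivot position: 3

After partitioning with pivot 9, the array becomes [6, 9, 6, 9, 21, 18, 24]. The pivot is placed at index 3. All elements to the left of the pivot are <= 9, and all elements to the right are > 9.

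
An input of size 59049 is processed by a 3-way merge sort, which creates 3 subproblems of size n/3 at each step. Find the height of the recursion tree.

For divide and conquer with division factor 3:

Problem sizes at each level:
Level 0: 59049
Level 1: 19683
Level 2: 6561
Level 3: 2187
Level 4: 729
Level 5: 243
Level 6: 81
Level 7: 27
Level 8: 9
Level 9: 3
Level 10: 1

The root is level 0 and the size-1 base case is level 10 (the tree spans levels 0 through 10, i.e. 11 levels counting the root), so the depth is the number of divisions: log_3(59049) = 10

The recursion tree depth is log_3(59049) = 10. At each level, the problem size is divided by 3, so it takes 10 divisions to reduce to a base case of size 1. The algorithm makes 3 recursive calls at each level.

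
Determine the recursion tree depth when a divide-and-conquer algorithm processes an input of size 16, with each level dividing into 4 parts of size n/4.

For divide and conquer with division factor 4:

Problem sizes at each level:
Level 0: 16
Level 1: 4
Level 2: 1

The root is level 0 and the size-1 base case is level 2 (the tree spans levels 0 through 2, i.e. 3 levels counting the root), so the depth is the number of divisions: log_4(16) = 2

The recursion tree depth is log_4(16) = 2. At each level, the problem size is divided by 4, so it takes 2 divisions to reduce to a base case of size 1. The algorithm makes 4 recursive calls at each level.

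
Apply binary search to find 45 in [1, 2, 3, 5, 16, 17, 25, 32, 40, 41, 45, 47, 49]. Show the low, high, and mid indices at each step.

Binary search for 45 in [1, 2, 3, 5, 16, 17, 25, 32, 40, 41, 45, 47, 49]:

lo=0, hi=12, mid=6, arr[mid]=25 -> 25 < 45, search right half
lo=7, hi=12, mid=9, arr[mid]=41 -> 41 < 45, search right half
lo=10, hi=12, mid=11, arr[mid]=47 -> 47 > 45, search left half
lo=10, hi=10, mid=10, arr[mid]=45 -> Found target at index 10!

Binary search finds 45 at index 10 after 4 comparisons. The search repeatedly halves the search space by comparing with the middle element.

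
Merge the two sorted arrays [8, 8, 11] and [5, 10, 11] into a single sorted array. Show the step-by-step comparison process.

Merging process:

Compare 8 vs 5: take 5 from right. Merged: [5]
Compare 8 vs 10: take 8 from left. Merged: [5, 8]
Compare 8 vs 10: take 8 from left. Merged: [5, 8, 8]
Compare 11 vs 10: take 10 from right. Merged: [5, 8, 8, 10]
Compare 11 vs 11: take 11 from left. Merged: [5, 8, 8, 10, 11]
Append remaining from right: [11]. Merged: [5, 8, 8, 10, 11, 11]

Final merged array: [5, 8, 8, 10, 11, 11]
Total comparisons: 5

The merged array is [5, 8, 8, 10, 11, 11], requiring 5 comparisons. The merge step runs in O(n) time where n is the total number of elements.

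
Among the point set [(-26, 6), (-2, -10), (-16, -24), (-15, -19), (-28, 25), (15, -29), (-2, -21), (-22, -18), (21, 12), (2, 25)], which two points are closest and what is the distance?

Computing all pairwise distances among 10 points:

d((-26, 6), (-2, -10)) = 28.8444
d((-26, 6), (-16, -24)) = 31.6228
d((-26, 6), (-15, -19)) = 27.313
d((-26, 6), (-28, 25)) = 19.105
d((-26, 6), (15, -29)) = 53.9073
d((-26, 6), (-2, -21)) = 36.1248
d((-26, 6), (-22, -18)) = 24.3311
d((-26, 6), (21, 12)) = 47.3814
d((-26, 6), (2, 25)) = 33.8378
d((-2, -10), (-16, -24)) = 19.799
d((-2, -10), (-15, -19)) = 15.8114
d((-2, -10), (-28, 25)) = 43.6005
d((-2, -10), (15, -29)) = 25.4951
d((-2, -10), (-2, -21)) = 11.0
d((-2, -10), (-22, -18)) = 21.5407
d((-2, -10), (21, 12)) = 31.8277
d((-2, -10), (2, 25)) = 35.2278
d((-16, -24), (-15, -19)) = 5.099 <-- minimum
d((-16, -24), (-28, 25)) = 50.448
d((-16, -24), (15, -29)) = 31.4006
d((-16, -24), (-2, -21)) = 14.3178
d((-16, -24), (-22, -18)) = 8.4853
d((-16, -24), (21, 12)) = 51.6236
d((-16, -24), (2, 25)) = 52.2015
d((-15, -19), (-28, 25)) = 45.8803
d((-15, -19), (15, -29)) = 31.6228
d((-15, -19), (-2, -21)) = 13.1529
d((-15, -19), (-22, -18)) = 7.0711
d((-15, -19), (21, 12)) = 47.5079
d((-15, -19), (2, 25)) = 47.1699
d((-28, 25), (15, -29)) = 69.029
d((-28, 25), (-2, -21)) = 52.8394
d((-28, 25), (-22, -18)) = 43.4166
d((-28, 25), (21, 12)) = 50.6952
d((-28, 25), (2, 25)) = 30.0
d((15, -29), (-2, -21)) = 18.7883
d((15, -29), (-22, -18)) = 38.6005
d((15, -29), (21, 12)) = 41.4367
d((15, -29), (2, 25)) = 55.5428
d((-2, -21), (-22, -18)) = 20.2237
d((-2, -21), (21, 12)) = 40.2244
d((-2, -21), (2, 25)) = 46.1736
d((-22, -18), (21, 12)) = 52.4309
d((-22, -18), (2, 25)) = 49.2443
d((21, 12), (2, 25)) = 23.0217

Closest pair: (-16, -24) and (-15, -19) with distance 5.099

The closest pair is (-16, -24) and (-15, -19) with Euclidean distance 5.099. For 10 points, brute-force pairwise comparison is shown above. For large n, the divide-and-conquer algorithm (sort by x, recurse on halves, check the dividing strip) achieves O(n log n).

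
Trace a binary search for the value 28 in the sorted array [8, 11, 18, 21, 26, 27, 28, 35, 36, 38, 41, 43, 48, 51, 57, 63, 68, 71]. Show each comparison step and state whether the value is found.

Binary search for 28 in [8, 11, 18, 21, 26, 27, 28, 35, 36, 38, 41, 43, 48, 51, 57, 63, 68, 71]:

lo=0, hi=17, mid=8, arr[mid]=36 -> 36 > 28, search left half
lo=0, hi=7, mid=3, arr[mid]=21 -> 21 < 28, search right half
lo=4, hi=7, mid=5, arr[mid]=27 -> 27 < 28, search right half
lo=6, hi=7, mid=6, arr[mid]=28 -> Found target at index 6!

Binary search finds 28 at index 6 after 4 comparisons. The search repeatedly halves the search space by comparing with the middle element.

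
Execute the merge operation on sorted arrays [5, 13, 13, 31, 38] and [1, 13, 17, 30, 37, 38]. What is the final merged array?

Merging process:

Compare 5 vs 1: take 1 from right. Merged: [1]
Compare 5 vs 13: take 5 from left. Merged: [1, 5]
Compare 13 vs 13: take 13 from left. Merged: [1, 5, 13]
Compare 13 vs 13: take 13 from left. Merged: [1, 5, 13, 13]
Compare 31 vs 13: take 13 from right. Merged: [1, 5, 13, 13, 13]
Compare 31 vs 17: take 17 from right. Merged: [1, 5, 13, 13, 13, 17]
Compare 31 vs 30: take 30 from right. Merged: [1, 5, 13, 13, 13, 17, 30]
Compare 31 vs 37: take 31 from left. Merged: [1, 5, 13, 13, 13, 17, 30, 31]
Compare 38 vs 37: take 37 from right. Merged: [1, 5, 13, 13, 13, 17, 30, 31, 37]
Compare 38 vs 38: take 38 from left. Merged: [1, 5, 13, 13, 13, 17, 30, 31, 37, 38]
Append remaining from right: [38]. Merged: [1, 5, 13, 13, 13, 17, 30, 31, 37, 38, 38]

Final merged array: [1, 5, 13, 13, 13, 17, 30, 31, 37, 38, 38]
Total comparisons: 10

The merged array is [1, 5, 13, 13, 13, 17, 30, 31, 37, 38, 38], requiring 10 comparisons. The merge step runs in O(n) time where n is the total number of elements.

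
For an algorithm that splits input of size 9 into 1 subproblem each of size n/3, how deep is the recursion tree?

For divide and conquer with division factor 3:

Problem sizes at each level:
Level 0: 9
Level 1: 3
Level 2: 1

The root is level 0 and the size-1 base case is level 2 (the tree spans levels 0 through 2, i.e. 3 levels counting the root), so the depth is the number of divisions: log_3(9) = 2

The recursion tree depth is log_3(9) = 2. At each level, the problem size is divided by 3, so it takes 2 divisions to reduce to a base case of size 1. The algorithm makes 1 recursive call at each level.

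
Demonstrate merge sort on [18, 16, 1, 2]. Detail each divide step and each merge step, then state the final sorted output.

Merge sort trace:

Split: [18, 16, 1, 2] -> [18, 16] and [1, 2]
  Split: [18, 16] -> [18] and [16]
  Merge: [18] + [16] -> [16, 18]
  Split: [1, 2] -> [1] and [2]
  Merge: [1] + [2] -> [1, 2]
Merge: [16, 18] + [1, 2] -> [1, 2, 16, 18]

Final sorted array: [1, 2, 16, 18]

The merge sort proceeds by recursively splitting the array and merging sorted halves.
After all merges, the sorted array is [1, 2, 16, 18].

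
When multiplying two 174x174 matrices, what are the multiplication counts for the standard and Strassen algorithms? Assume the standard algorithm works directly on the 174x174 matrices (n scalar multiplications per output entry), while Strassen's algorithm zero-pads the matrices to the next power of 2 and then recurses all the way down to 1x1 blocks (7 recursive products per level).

Matrix multiplication for 174x174 matrices:

Strassen's algorithm requires power-of-2 dimensions. Pad 174x174 to 256x256 (next power of 2).

Standard algorithm: 174^3 = 5268024 multiplications
Strassen's algorithm: 7^(log2(256)) = 7^8 = 5764801 multiplications
Difference: 5268024 - 5764801 = -496777 (Strassen uses MORE here due to padding overhead — for small or just-over-power-of-2 n, padding can outweigh the per-level savings)

Standard: 5268024 multiplications (174^3). Strassen: 5764801 multiplications (7^8, after padding to 256x256). Strassen reduces 8 recursive multiplications to 7 at each level.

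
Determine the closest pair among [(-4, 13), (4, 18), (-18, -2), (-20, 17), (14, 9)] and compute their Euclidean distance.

Computing all pairwise distances among 5 points:

d((-4, 13), (4, 18)) = 9.434 <-- minimum
d((-4, 13), (-18, -2)) = 20.5183
d((-4, 13), (-20, 17)) = 16.4924
d((-4, 13), (14, 9)) = 18.4391
d((4, 18), (-18, -2)) = 29.7321
d((4, 18), (-20, 17)) = 24.0208
d((4, 18), (14, 9)) = 13.4536
d((-18, -2), (-20, 17)) = 19.105
d((-18, -2), (14, 9)) = 33.8378
d((-20, 17), (14, 9)) = 34.9285

Closest pair: (-4, 13) and (4, 18) with distance 9.434

The closest pair is (-4, 13) and (4, 18) with Euclidean distance 9.434. For 5 points, brute-force pairwise comparison is shown above. For large n, the divide-and-conquer algorithm (sort by x, recurse on halves, check the dividing strip) achieves O(n log n).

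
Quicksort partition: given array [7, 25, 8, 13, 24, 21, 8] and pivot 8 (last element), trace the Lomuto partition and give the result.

Lomuto partition with pivot = 8:

Initial array: [7, 25, 8, 13, 24, 21, 8]

arr[0]=7 <= 8: swap with position 0, array becomes [7, 25, 8, 13, 24, 21, 8]
arr[1]=25 > 8: no swap
arr[2]=8 <= 8: swap with position 1, array becomes [7, 8, 25, 13, 24, 21, 8]
arr[3]=13 > 8: no swap
arr[4]=24 > 8: no swap
arr[5]=21 > 8: no swap

Place pivot at position 2: [7, 8, 8, 13, 24, 21, 25]
Pivot position: 2

After partitioning with pivot 8, the array becomes [7, 8, 8, 13, 24, 21, 25]. The pivot is placed at index 2. All elements to the left of the pivot are <= 8, and all elements to the right are > 8.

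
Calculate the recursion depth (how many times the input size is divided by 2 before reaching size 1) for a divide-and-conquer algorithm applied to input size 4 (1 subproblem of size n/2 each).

For divide and conquer with division factor 2:

Problem sizes at each level:
Level 0: 4
Level 1: 2
Level 2: 1

The root is level 0 and the size-1 base case is level 2 (the tree spans levels 0 through 2, i.e. 3 levels counting the root), so the depth is the number of divisions: log_2(4) = 2

The recursion tree depth is log_2(4) = 2. At each level, the problem size is divided by 2, so it takes 2 divisions to reduce to a base case of size 1. The algorithm makes 1 recursive call at each level.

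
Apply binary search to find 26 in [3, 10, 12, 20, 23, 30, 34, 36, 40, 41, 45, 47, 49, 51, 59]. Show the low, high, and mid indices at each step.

Binary search for 26 in [3, 10, 12, 20, 23, 30, 34, 36, 40, 41, 45, 47, 49, 51, 59]:

lo=0, hi=14, mid=7, arr[mid]=36 -> 36 > 26, search left half
lo=0, hi=6, mid=3, arr[mid]=20 -> 20 < 26, search right half
lo=4, hi=6, mid=5, arr[mid]=30 -> 30 > 26, search left half
lo=4, hi=4, mid=4, arr[mid]=23 -> 23 < 26, search right half
lo=5 > hi=4, target 26 not found

Binary search determines that 26 is not in the array after 4 comparisons. The search space was exhausted without finding the target.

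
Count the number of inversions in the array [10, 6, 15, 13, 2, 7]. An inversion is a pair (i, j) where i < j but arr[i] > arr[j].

Finding inversions in [10, 6, 15, 13, 2, 7]:

(0, 1): arr[0]=10 > arr[1]=6
(0, 4): arr[0]=10 > arr[4]=2
(0, 5): arr[0]=10 > arr[5]=7
(1, 4): arr[1]=6 > arr[4]=2
(2, 3): arr[2]=15 > arr[3]=13
(2, 4): arr[2]=15 > arr[4]=2
(2, 5): arr[2]=15 > arr[5]=7
(3, 4): arr[3]=13 > arr[4]=2
(3, 5): arr[3]=13 > arr[5]=7

Total inversions: 9

The array has 9 inversion(s): (0,1), (0,4), (0,5), (1,4), (2,3), (2,4), (2,5), (3,4), (3,5). Each pair (i,j) satisfies i < j and arr[i] > arr[j].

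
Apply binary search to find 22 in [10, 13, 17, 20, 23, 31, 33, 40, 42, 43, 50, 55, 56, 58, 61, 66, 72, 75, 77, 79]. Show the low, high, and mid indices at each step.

Binary search for 22 in [10, 13, 17, 20, 23, 31, 33, 40, 42, 43, 50, 55, 56, 58, 61, 66, 72, 75, 77, 79]:

lo=0, hi=19, mid=9, arr[mid]=43 -> 43 > 22, search left half
lo=0, hi=8, mid=4, arr[mid]=23 -> 23 > 22, search left half
lo=0, hi=3, mid=1, arr[mid]=13 -> 13 < 22, search right half
lo=2, hi=3, mid=2, arr[mid]=17 -> 17 < 22, search right half
lo=3, hi=3, mid=3, arr[mid]=20 -> 20 < 22, search right half
lo=4 > hi=3, target 22 not found

Binary search determines that 22 is not in the array after 5 comparisons. The search space was exhausted without finding the target.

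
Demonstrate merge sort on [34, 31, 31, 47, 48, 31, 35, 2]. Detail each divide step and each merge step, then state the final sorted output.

Merge sort trace:

Split: [34, 31, 31, 47, 48, 31, 35, 2] -> [34, 31, 31, 47] and [48, 31, 35, 2]
  Split: [34, 31, 31, 47] -> [34, 31] and [31, 47]
    Split: [34, 31] -> [34] and [31]
    Merge: [34] + [31] -> [31, 34]
    Split: [31, 47] -> [31] and [47]
    Merge: [31] + [47] -> [31, 47]
  Merge: [31, 34] + [31, 47] -> [31, 31, 34, 47]
  Split: [48, 31, 35, 2] -> [48, 31] and [35, 2]
    Split: [48, 31] -> [48] and [31]
    Merge: [48] + [31] -> [31, 48]
    Split: [35, 2] -> [35] and [2]
    Merge: [35] + [2] -> [2, 35]
  Merge: [31, 48] + [2, 35] -> [2, 31, 35, 48]
Merge: [31, 31, 34, 47] + [2, 31, 35, 48] -> [2, 31, 31, 31, 34, 35, 47, 48]

Final sorted array: [2, 31, 31, 31, 34, 35, 47, 48]

The merge sort proceeds by recursively splitting the array and merging sorted halves.
After all merges, the sorted array is [2, 31, 31, 31, 34, 35, 47, 48].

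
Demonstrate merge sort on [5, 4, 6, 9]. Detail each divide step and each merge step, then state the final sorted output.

Merge sort trace:

Split: [5, 4, 6, 9] -> [5, 4] and [6, 9]
  Split: [5, 4] -> [5] and [4]
  Merge: [5] + [4] -> [4, 5]
  Split: [6, 9] -> [6] and [9]
  Merge: [6] + [9] -> [6, 9]
Merge: [4, 5] + [6, 9] -> [4, 5, 6, 9]

Final sorted array: [4, 5, 6, 9]

The merge sort proceeds by recursively splitting the array and merging sorted halves.
After all merges, the sorted array is [4, 5, 6, 9].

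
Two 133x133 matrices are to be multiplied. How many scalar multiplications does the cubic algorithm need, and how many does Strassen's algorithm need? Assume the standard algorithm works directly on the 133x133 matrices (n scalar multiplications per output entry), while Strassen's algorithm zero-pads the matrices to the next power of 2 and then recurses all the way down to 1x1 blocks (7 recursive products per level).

Matrix multiplication for 133x133 matrices:

Strassen's algorithm requires power-of-2 dimensions. Pad 133x133 to 256x256 (next power of 2).

Standard algorithm: 133^3 = 2352637 multiplications
Strassen's algorithm: 7^(log2(256)) = 7^8 = 5764801 multiplications
Difference: 2352637 - 5764801 = -3412164 (Strassen uses MORE here due to padding overhead — for small or just-over-power-of-2 n, padding can outweigh the per-level savings)

Standard: 2352637 multiplications (133^3). Strassen: 5764801 multiplications (7^8, after padding to 256x256). Strassen reduces 8 recursive multiplications to 7 at each level.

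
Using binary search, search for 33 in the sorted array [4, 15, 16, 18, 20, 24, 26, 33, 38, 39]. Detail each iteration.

Binary search for 33 in [4, 15, 16, 18, 20, 24, 26, 33, 38, 39]:

lo=0, hi=9, mid=4, arr[mid]=20 -> 20 < 33, search right half
lo=5, hi=9, mid=7, arr[mid]=33 -> Found target at index 7!

Binary search finds 33 at index 7 after 2 comparisons. The search repeatedly halves the search space by comparing with the middle element.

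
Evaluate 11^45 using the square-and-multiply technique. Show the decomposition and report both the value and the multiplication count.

Computing 11^45 by squaring (build up from 11^1; each line after the first costs one multiplication):

11^1 = 11
11^2 = (11^1)^2 = 11^2 = 121
11^4 = (11^2)^2 = 121^2 = 14641
11^5 = 11 * 11^4 = 11 * 14641 = 161051
11^10 = (11^5)^2 = 161051^2 = 25937424601
11^11 = 11 * 11^10 = 11 * 25937424601 = 285311670611
11^22 = (11^11)^2 = 285311670611^2 = 81402749386839761113321
11^44 = (11^22)^2 = 81402749386839761113321^2 = 6626407607736641103900260617069258125403649041
11^45 = 11 * 11^44 = 11 * 6626407607736641103900260617069258125403649041 = 72890483685103052142902866787761839379440139451

Result: 72890483685103052142902866787761839379440139451
Multiplications needed: 8 (8 lines after 11^1)

11^45 = 72890483685103052142902866787761839379440139451. Using exponentiation by squaring, this requires 8 multiplications. The key idea: if the exponent is even, square the half-power; if odd, multiply by the base once.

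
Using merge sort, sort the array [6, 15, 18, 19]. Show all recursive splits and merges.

Merge sort trace:

Split: [6, 15, 18, 19] -> [6, 15] and [18, 19]
  Split: [6, 15] -> [6] and [15]
  Merge: [6] + [15] -> [6, 15]
  Split: [18, 19] -> [18] and [19]
  Merge: [18] + [19] -> [18, 19]
Merge: [6, 15] + [18, 19] -> [6, 15, 18, 19]

Final sorted array: [6, 15, 18, 19]

The merge sort proceeds by recursively splitting the array and merging sorted halves.
After all merges, the sorted array is [6, 15, 18, 19].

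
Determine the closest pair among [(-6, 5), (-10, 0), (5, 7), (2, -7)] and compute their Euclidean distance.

Computing all pairwise distances among 4 points:

d((-6, 5), (-10, 0)) = 6.4031 <-- minimum
d((-6, 5), (5, 7)) = 11.1803
d((-6, 5), (2, -7)) = 14.4222
d((-10, 0), (5, 7)) = 16.5529
d((-10, 0), (2, -7)) = 13.8924
d((5, 7), (2, -7)) = 14.3178

Closest pair: (-6, 5) and (-10, 0) with distance 6.4031

The closest pair is (-6, 5) and (-10, 0) with Euclidean distance 6.4031. For 4 points, brute-force pairwise comparison is shown above. For large n, the divide-and-conquer algorithm (sort by x, recurse on halves, check the dividing strip) achieves O(n log n).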